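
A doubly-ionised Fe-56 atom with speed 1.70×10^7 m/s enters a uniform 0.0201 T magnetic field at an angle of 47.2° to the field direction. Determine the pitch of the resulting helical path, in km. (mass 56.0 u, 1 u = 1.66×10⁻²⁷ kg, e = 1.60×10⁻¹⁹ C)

pitch ≈ 1.05 km

The velocity component along B is v∥ = v cos47.2° = 1.16×10^7 m/s.
The cyclotron period T = 2πm/(qB) = 9.08×10^-5 s is set by m, q, B alone.
Pitch = v∥·T = (1.16×10^7)(9.08×10^-5) = 1050 m.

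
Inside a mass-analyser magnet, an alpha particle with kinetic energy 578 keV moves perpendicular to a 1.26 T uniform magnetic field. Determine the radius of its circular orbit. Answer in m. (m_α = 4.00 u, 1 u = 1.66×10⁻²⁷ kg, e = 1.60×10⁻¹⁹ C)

r ≈ 0.0869 m

Convert the energy: K = 578 keV = 9.25×10^-14 J.
v = √(2K/m) = √(2·9.25×10^-14/6.64×10^-27) = 5.28×10^6 m/s.
r = mv/(qB) = (6.64×10^-27)(5.28×10^6) / [(2×1.60×10^-19)(1.26)] = 0.0869 m.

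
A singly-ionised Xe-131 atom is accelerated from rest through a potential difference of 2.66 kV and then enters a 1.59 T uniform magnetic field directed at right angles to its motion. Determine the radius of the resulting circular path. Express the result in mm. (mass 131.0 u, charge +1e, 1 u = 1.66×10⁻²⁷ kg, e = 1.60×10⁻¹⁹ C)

r ≈ 53.5 mm

The kinetic energy gained is K = qV = (1×1.60×10^-19)(2660) = 4.26×10^-16 J.
v = √(2K/m) = 6.26×10^4 m/s.
r = mv/(qB) = (2.17×10^-25)(6.26×10^4) / [(1×1.60×10^-19)(1.59)] = 0.0535 m.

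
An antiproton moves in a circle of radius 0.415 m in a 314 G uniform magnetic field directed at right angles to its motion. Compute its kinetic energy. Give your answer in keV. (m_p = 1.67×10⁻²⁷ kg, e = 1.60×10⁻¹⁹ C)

v = qBr/m = (1×1.60×10^-19)(0.0314)(0.415) / (1.67×10^-27) = 1.25×10^6 m/s.
K = ½mv² = 0.5·(1.67×10^-27)·(1.25×10^6)² = 1.30×10^-15 J = 8.13 keV.

K ≈ 8.13 keV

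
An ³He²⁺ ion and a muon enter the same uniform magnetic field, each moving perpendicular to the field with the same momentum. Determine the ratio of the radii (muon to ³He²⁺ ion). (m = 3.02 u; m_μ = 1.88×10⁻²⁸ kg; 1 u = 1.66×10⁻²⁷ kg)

r = p/(qB) ⇒ at equal p, r ∝ 1/q.
r_{muon}/r_{³He²⁺ ion} = 2.00.

ratio ≈ 2.00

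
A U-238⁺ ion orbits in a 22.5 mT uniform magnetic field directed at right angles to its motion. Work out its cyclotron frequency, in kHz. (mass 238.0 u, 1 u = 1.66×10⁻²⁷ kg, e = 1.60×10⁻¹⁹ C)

f ≈ 1.45 kHz

f = qB/(2πm) = (1×1.60×10^-19)(0.0225) / [2π(3.95×10^-25)] = 1450 Hz.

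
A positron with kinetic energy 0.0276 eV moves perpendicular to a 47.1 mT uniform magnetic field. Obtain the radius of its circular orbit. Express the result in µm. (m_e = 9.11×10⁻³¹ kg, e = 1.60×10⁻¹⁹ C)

Convert the energy: K = 0.0276 eV = 4.42×10^-21 J.
v = √(2K/m) = √(2·4.42×10^-21/9.11×10^-31) = 9.85×10^4 m/s.
r = mv/(qB) = (9.11×10^-31)(9.85×10^4) / [(1×1.60×10^-19)(0.0471)] = 1.19×10^-5 m.

r ≈ 11.9 µm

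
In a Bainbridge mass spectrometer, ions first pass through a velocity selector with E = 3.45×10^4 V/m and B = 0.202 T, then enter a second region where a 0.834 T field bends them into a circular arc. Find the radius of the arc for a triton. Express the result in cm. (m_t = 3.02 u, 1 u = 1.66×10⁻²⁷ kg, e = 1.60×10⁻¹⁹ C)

The selector passes v = E/B = 3.45×10^4/0.202 = 1.71×10^5 m/s.
In the deflection region, r = mv/(qB₂) = (5.01×10^-27)(1.71×10^5) / [(1×1.60×10^-19)(0.834)] = 6.42×10^-3 m.

r ≈ 0.642 cm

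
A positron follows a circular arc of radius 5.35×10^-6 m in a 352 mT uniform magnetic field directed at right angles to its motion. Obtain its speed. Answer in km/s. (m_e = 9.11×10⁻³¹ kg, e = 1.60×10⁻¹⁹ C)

v ≈ 331 km/s

From qvB = mv²/r, v = qBr/m.
v = (1×1.60×10^-19)(0.352)(5.35×10^-6) / (9.11×10^-31) = 3.31×10^5 m/s.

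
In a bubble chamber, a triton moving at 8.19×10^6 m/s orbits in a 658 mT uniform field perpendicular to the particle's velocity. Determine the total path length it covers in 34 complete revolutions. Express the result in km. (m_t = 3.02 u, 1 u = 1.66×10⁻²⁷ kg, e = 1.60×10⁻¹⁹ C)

r = mv/(qB) = 0.390 m, so one revolution covers 2πr = 2.45 m.
In 34 revolutions: L = 34·2πr = 83.3 m.

L ≈ 0.0833 km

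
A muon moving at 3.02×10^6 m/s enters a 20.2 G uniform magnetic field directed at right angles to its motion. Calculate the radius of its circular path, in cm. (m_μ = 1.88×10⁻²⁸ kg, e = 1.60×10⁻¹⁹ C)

r ≈ 176 cm

The magnetic force provides the centripetal force: qvB = mv²/r, so r = mv/(qB).
r = (1.88×10^-28 kg)(3.02×10^6 m/s) / [(1×1.60×10^-19 C)(2.02×10^-3 T)] = 1.76 m.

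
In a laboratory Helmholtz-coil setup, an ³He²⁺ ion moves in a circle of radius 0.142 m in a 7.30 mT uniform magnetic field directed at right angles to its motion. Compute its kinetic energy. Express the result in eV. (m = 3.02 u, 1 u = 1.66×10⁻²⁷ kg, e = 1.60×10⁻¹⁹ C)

v = qBr/m = (2×1.60×10^-19)(7.30×10^-3)(0.142) / (5.01×10^-27) = 6.62×10^4 m/s.
K = ½mv² = 0.5·(5.01×10^-27)·(6.62×10^4)² = 1.10×10^-17 J = 68.6 eV.

K ≈ 68.6 eV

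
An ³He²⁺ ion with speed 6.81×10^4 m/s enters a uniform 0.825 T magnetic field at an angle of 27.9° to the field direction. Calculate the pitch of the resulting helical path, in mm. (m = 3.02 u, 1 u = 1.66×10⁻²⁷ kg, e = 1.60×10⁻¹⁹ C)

pitch ≈ 7.18 mm

The velocity component along B is v∥ = v cos27.9° = 6.02×10^4 m/s.
The cyclotron period T = 2πm/(qB) = 1.19×10^-7 s is set by m, q, B alone.
Pitch = v∥·T = (6.02×10^4)(1.19×10^-7) = 7.18×10^-3 m.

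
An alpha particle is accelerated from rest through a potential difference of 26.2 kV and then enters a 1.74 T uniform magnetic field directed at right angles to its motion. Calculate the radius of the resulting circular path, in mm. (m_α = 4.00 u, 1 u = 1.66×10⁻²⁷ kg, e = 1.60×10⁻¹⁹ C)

The kinetic energy gained is K = qV = (2×1.60×10^-19)(2.62×10^4) = 8.38×10^-15 J.
v = √(2K/m) = 1.59×10^6 m/s.
r = mv/(qB) = (6.64×10^-27)(1.59×10^6) / [(2×1.60×10^-19)(1.74)] = 0.0190 m.

r ≈ 19.0 mm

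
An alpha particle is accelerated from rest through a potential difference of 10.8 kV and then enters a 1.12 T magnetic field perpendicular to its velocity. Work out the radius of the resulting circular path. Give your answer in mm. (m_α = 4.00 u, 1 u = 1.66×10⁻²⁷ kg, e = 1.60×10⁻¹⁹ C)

The kinetic energy gained is K = qV = (2×1.60×10^-19)(1.08×10^4) = 3.46×10^-15 J.
v = √(2K/m) = 1.02×10^6 m/s.
r = mv/(qB) = (6.64×10^-27)(1.02×10^6) / [(2×1.60×10^-19)(1.12)] = 0.0189 m.

r ≈ 18.9 mm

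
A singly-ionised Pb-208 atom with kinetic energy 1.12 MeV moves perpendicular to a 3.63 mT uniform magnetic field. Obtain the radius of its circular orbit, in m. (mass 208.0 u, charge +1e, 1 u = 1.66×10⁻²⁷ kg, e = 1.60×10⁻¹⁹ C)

Convert the energy: K = 1.12 MeV = 1.79×10^-13 J.
v = √(2K/m) = √(2·1.79×10^-13/3.45×10^-25) = 1.02×10^6 m/s.
r = mv/(qB) = (3.45×10^-25)(1.02×10^6) / [(1×1.60×10^-19)(3.63×10^-3)] = 606 m.

r ≈ 606 m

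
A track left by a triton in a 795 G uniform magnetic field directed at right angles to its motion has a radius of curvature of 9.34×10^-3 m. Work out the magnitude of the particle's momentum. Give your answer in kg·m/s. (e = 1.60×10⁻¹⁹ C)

Since qvB = mv²/r, the momentum p = mv = qBr.
p = (1×1.60×10^-19)(0.0795)(9.34×10^-3) = 1.19×10^-22 kg·m/s.

p ≈ 1.19×10^-22 kg·m/s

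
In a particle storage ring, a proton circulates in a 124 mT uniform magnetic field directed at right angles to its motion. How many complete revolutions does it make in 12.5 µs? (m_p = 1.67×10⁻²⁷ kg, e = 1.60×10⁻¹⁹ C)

N = 23

T = 2πm/(qB) = 2π(1.67×10^-27) / [(1×1.60×10^-19)(0.124)] = 5.2888×10^-7 s.
N = t/T = 1.25×10^-5 / 5.2888×10^-7 ≈ 23.63, so 23 complete revolutions.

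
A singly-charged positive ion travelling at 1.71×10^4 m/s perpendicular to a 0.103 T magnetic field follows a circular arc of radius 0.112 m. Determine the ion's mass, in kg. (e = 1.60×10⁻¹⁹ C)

qvB = mv²/r ⇒ m = qBr/v.
m = (1×1.60×10^-19)(0.103)(0.112) / (1.71×10^4) = 1.08×10^-25 kg.

m ≈ 1.08×10^-25 kg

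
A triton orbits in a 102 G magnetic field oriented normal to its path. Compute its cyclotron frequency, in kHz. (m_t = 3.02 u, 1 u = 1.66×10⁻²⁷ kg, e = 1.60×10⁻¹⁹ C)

f = qB/(2πm) = (1×1.60×10^-19)(0.0102) / [2π(5.01×10^-27)] = 5.18×10^4 Hz.

f ≈ 51.8 kHz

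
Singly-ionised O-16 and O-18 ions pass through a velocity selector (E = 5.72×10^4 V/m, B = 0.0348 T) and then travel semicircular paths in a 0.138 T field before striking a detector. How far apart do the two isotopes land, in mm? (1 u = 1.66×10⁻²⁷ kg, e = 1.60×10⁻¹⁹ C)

Both emerge at v = E/B₁ = 1.64×10^6 m/s.
r = mv/(qB₂), so r₁ = 1.977 m and r₂ = 2.224 m, giving Δr = 0.247 m.
After a semicircle each ion lands a diameter 2r from the entry slit, so the separation is 2Δr = 0.494 m.

Δd ≈ 494 mm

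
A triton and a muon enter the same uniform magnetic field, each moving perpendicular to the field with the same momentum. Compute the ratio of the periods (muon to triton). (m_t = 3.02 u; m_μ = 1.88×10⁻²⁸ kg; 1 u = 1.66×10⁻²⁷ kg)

ratio ≈ 0.0375

T = 2πm/(qB) is independent of speed, so T₂/T₁ = (m₂/q₂)/(m₁/q₁).
T_{muon}/T_{triton} = (1.88×10^-28/1e) / (5.01×10^-27/1e) = 0.0375.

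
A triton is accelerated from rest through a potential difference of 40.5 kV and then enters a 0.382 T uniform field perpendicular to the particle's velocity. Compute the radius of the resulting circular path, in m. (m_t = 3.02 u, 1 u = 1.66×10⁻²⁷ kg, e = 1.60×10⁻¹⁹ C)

The kinetic energy gained is K = qV = (1×1.60×10^-19)(4.05×10^4) = 6.48×10^-15 J.
v = √(2K/m) = 1.61×10^6 m/s.
r = mv/(qB) = (5.01×10^-27)(1.61×10^6) / [(1×1.60×10^-19)(0.382)] = 0.132 m.

r ≈ 0.132 m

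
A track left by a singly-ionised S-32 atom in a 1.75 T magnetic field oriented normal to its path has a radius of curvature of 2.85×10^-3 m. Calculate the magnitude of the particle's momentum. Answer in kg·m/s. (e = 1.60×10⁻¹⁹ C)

Since qvB = mv²/r, the momentum p = mv = qBr.
p = (1×1.60×10^-19)(1.75)(2.85×10^-3) = 7.98×10^-22 kg·m/s.

p ≈ 7.98×10^-22 kg·m/s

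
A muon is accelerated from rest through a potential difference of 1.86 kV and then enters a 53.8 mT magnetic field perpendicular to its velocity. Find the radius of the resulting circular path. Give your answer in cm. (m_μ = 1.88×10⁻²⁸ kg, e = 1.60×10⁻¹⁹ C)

r ≈ 3.89 cm

The kinetic energy gained is K = qV = (1×1.60×10^-19)(1860) = 2.98×10^-16 J.
v = √(2K/m) = 1.78×10^6 m/s.
r = mv/(qB) = (1.88×10^-28)(1.78×10^6) / [(1×1.60×10^-19)(0.0538)] = 0.0389 m.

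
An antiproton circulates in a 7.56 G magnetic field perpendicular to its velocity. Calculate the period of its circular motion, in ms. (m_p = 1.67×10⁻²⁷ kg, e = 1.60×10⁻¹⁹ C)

T ≈ 0.0867 ms

The cyclotron period is independent of speed: T = 2πm/(qB).
T = 2π(1.67×10^-27) / [(1×1.60×10^-19)(7.56×10^-4)] = 8.67×10^-5 s.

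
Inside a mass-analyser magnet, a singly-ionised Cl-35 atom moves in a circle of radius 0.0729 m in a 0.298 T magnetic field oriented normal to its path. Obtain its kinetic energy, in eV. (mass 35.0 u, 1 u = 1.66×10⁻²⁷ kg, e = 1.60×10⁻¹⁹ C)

v = qBr/m = (1×1.60×10^-19)(0.298)(0.0729) / (5.81×10^-26) = 5.98×10^4 m/s.
K = ½mv² = 0.5·(5.81×10^-26)·(5.98×10^4)² = 1.04×10^-16 J = 650 eV.

K ≈ 650 eV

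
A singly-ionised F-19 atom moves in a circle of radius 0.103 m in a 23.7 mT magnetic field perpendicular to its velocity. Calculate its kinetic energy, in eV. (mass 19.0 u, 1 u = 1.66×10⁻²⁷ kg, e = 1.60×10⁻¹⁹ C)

v = qBr/m = (1×1.60×10^-19)(0.0237)(0.103) / (3.15×10^-26) = 1.24×10^4 m/s.
K = ½mv² = 0.5·(3.15×10^-26)·(1.24×10^4)² = 2.42×10^-18 J = 15.1 eV.

K ≈ 15.1 eV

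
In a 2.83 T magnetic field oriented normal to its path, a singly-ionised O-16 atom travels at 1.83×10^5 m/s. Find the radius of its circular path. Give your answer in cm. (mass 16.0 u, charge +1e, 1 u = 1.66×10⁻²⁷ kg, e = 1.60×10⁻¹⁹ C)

r ≈ 1.07 cm

The magnetic force provides the centripetal force: qvB = mv²/r, so r = mv/(qB).
r = (2.66×10^-26 kg)(1.83×10^5 m/s) / [(1×1.60×10^-19 C)(2.83 T)] = 0.0107 m.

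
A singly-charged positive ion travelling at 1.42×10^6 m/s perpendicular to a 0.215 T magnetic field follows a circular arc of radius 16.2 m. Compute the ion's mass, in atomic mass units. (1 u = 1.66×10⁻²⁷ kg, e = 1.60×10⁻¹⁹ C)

m ≈ 236 u

qvB = mv²/r ⇒ m = qBr/v.
m = (1×1.60×10^-19)(0.215)(16.2) / (1.42×10^6) = 3.92×10^-25 kg = 236 u.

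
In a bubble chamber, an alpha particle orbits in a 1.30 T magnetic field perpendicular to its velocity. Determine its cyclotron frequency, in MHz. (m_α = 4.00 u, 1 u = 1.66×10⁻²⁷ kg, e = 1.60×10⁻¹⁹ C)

f ≈ 9.97 MHz

f = qB/(2πm) = (2×1.60×10^-19)(1.30) / [2π(6.64×10^-27)] = 9.97×10^6 Hz.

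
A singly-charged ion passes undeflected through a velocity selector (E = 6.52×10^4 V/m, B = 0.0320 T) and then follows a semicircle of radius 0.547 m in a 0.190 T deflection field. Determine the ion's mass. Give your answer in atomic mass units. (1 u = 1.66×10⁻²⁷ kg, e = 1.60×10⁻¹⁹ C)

v = E/B₁ = 2.04×10^6 m/s.
From r = mv/(qB₂), m = qB₂r/v = (1×1.60×10^-19)(0.190)(0.547) / (2.04×10^6) = 8.16×10^-27 kg.
In atomic mass units: m = 8.16×10^-27 / 1.66×10^-27 = 4.92 u.

m ≈ 4.92 u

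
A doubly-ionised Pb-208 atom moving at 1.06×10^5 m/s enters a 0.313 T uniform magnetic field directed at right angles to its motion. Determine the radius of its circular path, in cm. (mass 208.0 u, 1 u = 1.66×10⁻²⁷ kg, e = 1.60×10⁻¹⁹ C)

r ≈ 36.5 cm

The magnetic force provides the centripetal force: qvB = mv²/r, so r = mv/(qB).
r = (3.45×10^-25 kg)(1.06×10^5 m/s) / [(2×1.60×10^-19 C)(0.313 T)] = 0.365 m.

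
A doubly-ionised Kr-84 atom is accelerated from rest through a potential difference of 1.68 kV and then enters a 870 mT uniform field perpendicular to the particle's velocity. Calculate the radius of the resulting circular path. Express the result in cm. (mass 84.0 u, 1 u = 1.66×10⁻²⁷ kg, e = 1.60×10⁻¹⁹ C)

The kinetic energy gained is K = qV = (2×1.60×10^-19)(1680) = 5.38×10^-16 J.
v = √(2K/m) = 8.78×10^4 m/s.
r = mv/(qB) = (1.39×10^-25)(8.78×10^4) / [(2×1.60×10^-19)(0.870)] = 0.0440 m.

r ≈ 4.40 cm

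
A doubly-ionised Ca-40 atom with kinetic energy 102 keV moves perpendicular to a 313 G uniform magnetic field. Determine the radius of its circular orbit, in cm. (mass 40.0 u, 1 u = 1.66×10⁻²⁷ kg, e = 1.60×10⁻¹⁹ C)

r ≈ 465 cm

Convert the energy: K = 102 keV = 1.63×10^-14 J.
v = √(2K/m) = √(2·1.63×10^-14/6.64×10^-26) = 7.01×10^5 m/s.
r = mv/(qB) = (6.64×10^-26)(7.01×10^5) / [(2×1.60×10^-19)(0.0313)] = 4.65 m.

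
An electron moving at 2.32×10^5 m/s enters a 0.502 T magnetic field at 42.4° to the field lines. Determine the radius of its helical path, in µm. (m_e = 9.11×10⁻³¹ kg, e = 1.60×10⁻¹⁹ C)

Only the perpendicular component v⊥ = v sin42.4° = 1.56×10^5 m/s is bent by the field.
r = m v⊥ /(qB) = (9.11×10^-31)(1.56×10^5) / [(1×1.60×10^-19)(0.502)] = 1.77×10^-6 m.

r ≈ 1.77 µm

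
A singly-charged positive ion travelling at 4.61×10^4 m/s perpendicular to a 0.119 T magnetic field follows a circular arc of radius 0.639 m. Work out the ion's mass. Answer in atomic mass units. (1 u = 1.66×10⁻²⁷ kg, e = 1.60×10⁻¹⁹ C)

m ≈ 159 u

qvB = mv²/r ⇒ m = qBr/v.
m = (1×1.60×10^-19)(0.119)(0.639) / (4.61×10^4) = 2.64×10^-25 kg = 159 u.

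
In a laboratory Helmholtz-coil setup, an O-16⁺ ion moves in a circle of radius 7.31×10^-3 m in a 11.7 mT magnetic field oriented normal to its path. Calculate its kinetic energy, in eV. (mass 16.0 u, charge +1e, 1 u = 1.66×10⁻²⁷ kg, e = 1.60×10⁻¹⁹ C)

v = qBr/m = (1×1.60×10^-19)(0.0117)(7.31×10^-3) / (2.66×10^-26) = 515 m/s.
K = ½mv² = 0.5·(2.66×10^-26)·(515)² = 3.53×10^-21 J = 0.0220 eV.

K ≈ 0.0220 eV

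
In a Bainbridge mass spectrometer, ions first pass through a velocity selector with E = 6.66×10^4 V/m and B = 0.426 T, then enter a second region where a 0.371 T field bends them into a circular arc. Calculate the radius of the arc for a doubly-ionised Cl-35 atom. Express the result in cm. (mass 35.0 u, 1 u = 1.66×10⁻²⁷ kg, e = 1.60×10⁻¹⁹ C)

r ≈ 7.65 cm

The selector passes v = E/B = 6.66×10^4/0.426 = 1.56×10^5 m/s.
In the deflection region, r = mv/(qB₂) = (5.81×10^-26)(1.56×10^5) / [(2×1.60×10^-19)(0.371)] = 0.0765 m.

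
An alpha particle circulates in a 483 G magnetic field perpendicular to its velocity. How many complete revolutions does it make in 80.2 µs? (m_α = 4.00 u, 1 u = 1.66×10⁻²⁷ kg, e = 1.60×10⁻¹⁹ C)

N = 29

T = 2πm/(qB) = 2π(6.64×10^-27) / [(2×1.60×10^-19)(0.0483)] = 2.6993×10^-6 s.
N = t/T = 8.02×10^-5 / 2.6993×10^-6 ≈ 29.71, so 29 complete revolutions.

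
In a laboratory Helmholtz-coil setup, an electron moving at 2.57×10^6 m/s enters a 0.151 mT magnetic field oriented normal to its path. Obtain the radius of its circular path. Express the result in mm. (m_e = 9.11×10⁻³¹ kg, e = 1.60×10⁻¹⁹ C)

The magnetic force provides the centripetal force: qvB = mv²/r, so r = mv/(qB).
r = (9.11×10^-31 kg)(2.57×10^6 m/s) / [(1×1.60×10^-19 C)(1.51×10^-4 T)] = 0.0969 m.

r ≈ 96.9 mm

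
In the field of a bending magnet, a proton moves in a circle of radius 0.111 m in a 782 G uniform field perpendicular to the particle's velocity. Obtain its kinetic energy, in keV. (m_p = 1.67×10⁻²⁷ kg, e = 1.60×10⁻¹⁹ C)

v = qBr/m = (1×1.60×10^-19)(0.0782)(0.111) / (1.67×10^-27) = 8.32×10^5 m/s.
K = ½mv² = 0.5·(1.67×10^-27)·(8.32×10^5)² = 5.78×10^-16 J = 3.61 keV.

K ≈ 3.61 keV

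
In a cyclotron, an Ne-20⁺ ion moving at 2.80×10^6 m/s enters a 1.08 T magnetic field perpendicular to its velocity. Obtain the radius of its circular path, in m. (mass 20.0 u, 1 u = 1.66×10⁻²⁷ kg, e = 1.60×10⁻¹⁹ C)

The magnetic force provides the centripetal force: qvB = mv²/r, so r = mv/(qB).
r = (3.32×10^-26 kg)(2.80×10^6 m/s) / [(1×1.60×10^-19 C)(1.08 T)] = 0.538 m.

r ≈ 0.538 m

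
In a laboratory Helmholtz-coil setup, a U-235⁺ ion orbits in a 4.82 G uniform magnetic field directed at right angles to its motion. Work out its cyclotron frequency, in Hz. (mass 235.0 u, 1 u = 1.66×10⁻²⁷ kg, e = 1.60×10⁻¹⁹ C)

f ≈ 31.5 Hz

f = qB/(2πm) = (1×1.60×10^-19)(4.82×10^-4) / [2π(3.90×10^-25)] = 31.5 Hz.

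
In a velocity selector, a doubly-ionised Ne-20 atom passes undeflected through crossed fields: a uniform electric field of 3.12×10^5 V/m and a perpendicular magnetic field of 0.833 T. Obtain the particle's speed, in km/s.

For zero net force, qE = qvB, so v = E/B.
v = (3.12×10^5) / (0.833) = 3.75×10^5 m/s.

v ≈ 375 km/s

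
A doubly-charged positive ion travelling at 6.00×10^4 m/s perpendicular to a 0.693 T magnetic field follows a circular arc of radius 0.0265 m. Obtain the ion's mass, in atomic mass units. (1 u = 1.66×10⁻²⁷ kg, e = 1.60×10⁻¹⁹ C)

m ≈ 59.0 u

qvB = mv²/r ⇒ m = qBr/v.
m = (2×1.60×10^-19)(0.693)(0.0265) / (6.00×10^4) = 9.79×10^-26 kg = 59.0 u.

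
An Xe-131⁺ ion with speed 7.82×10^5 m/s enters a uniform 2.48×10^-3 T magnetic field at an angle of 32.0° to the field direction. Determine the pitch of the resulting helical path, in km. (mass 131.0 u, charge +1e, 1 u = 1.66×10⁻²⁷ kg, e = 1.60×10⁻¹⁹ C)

pitch ≈ 2.28 km

The velocity component along B is v∥ = v cos32.0° = 6.63×10^5 m/s.
The cyclotron period T = 2πm/(qB) = 3.44×10^-3 s is set by m, q, B alone.
Pitch = v∥·T = (6.63×10^5)(3.44×10^-3) = 2280 m.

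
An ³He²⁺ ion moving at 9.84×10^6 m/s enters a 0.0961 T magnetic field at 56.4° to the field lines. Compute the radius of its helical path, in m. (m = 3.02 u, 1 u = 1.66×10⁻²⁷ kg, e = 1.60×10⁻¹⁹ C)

r ≈ 1.34 m

Only the perpendicular component v⊥ = v sin56.4° = 8.20×10^6 m/s is bent by the field.
r = m v⊥ /(qB) = (5.01×10^-27)(8.20×10^6) / [(2×1.60×10^-19)(0.0961)] = 1.34 m.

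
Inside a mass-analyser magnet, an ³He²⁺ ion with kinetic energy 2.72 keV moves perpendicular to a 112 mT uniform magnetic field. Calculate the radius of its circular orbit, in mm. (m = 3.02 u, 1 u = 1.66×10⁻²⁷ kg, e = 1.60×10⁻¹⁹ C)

r ≈ 58.3 mm

Convert the energy: K = 2.72 keV = 4.35×10^-16 J.
v = √(2K/m) = √(2·4.35×10^-16/5.01×10^-27) = 4.17×10^5 m/s.
r = mv/(qB) = (5.01×10^-27)(4.17×10^5) / [(2×1.60×10^-19)(0.112)] = 0.0583 m.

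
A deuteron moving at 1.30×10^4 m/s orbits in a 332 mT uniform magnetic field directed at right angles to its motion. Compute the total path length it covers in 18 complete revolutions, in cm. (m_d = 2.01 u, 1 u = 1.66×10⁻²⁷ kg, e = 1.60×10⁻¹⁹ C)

r = mv/(qB) = 8.17×10^-4 m, so one revolution covers 2πr = 5.13×10^-3 m.
In 18 revolutions: L = 18·2πr = 0.0924 m.

L ≈ 9.24 cm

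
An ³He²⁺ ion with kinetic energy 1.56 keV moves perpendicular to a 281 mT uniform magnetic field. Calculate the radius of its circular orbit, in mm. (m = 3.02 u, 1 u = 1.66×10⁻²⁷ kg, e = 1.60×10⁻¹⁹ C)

Convert the energy: K = 1.56 keV = 2.50×10^-16 J.
v = √(2K/m) = √(2·2.50×10^-16/5.01×10^-27) = 3.16×10^5 m/s.
r = mv/(qB) = (5.01×10^-27)(3.16×10^5) / [(2×1.60×10^-19)(0.281)] = 0.0176 m.

r ≈ 17.6 mm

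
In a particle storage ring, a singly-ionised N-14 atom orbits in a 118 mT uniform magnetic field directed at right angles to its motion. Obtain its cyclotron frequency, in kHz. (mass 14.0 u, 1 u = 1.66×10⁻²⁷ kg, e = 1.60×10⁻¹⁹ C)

f ≈ 129 kHz

f = qB/(2πm) = (1×1.60×10^-19)(0.118) / [2π(2.32×10^-26)] = 1.29×10^5 Hz.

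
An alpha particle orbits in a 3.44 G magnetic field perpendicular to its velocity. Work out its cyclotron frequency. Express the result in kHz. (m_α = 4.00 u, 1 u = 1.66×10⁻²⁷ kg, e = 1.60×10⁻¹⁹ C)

f = qB/(2πm) = (2×1.60×10^-19)(3.44×10^-4) / [2π(6.64×10^-27)] = 2640 Hz.

f ≈ 2.64 kHz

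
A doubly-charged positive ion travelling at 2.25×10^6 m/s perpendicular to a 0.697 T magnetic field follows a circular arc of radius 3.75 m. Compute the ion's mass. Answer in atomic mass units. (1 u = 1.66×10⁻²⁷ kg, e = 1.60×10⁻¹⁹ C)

m ≈ 224 u

qvB = mv²/r ⇒ m = qBr/v.
m = (2×1.60×10^-19)(0.697)(3.75) / (2.25×10^6) = 3.72×10^-25 kg = 224 u.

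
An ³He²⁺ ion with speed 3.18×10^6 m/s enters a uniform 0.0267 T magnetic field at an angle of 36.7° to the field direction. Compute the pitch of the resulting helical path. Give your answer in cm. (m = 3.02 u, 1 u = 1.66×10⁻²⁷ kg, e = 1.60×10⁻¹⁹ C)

pitch ≈ 940 cm

The velocity component along B is v∥ = v cos36.7° = 2.55×10^6 m/s.
The cyclotron period T = 2πm/(qB) = 3.69×10^-6 s is set by m, q, B alone.
Pitch = v∥·T = (2.55×10^6)(3.69×10^-6) = 9.40 m.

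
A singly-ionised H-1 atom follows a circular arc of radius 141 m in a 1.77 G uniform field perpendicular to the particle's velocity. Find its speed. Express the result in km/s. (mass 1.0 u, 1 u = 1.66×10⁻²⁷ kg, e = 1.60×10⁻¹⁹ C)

v ≈ 2410 km/s

From qvB = mv²/r, v = qBr/m.
v = (1×1.60×10^-19)(1.77×10^-4)(141) / (1.66×10^-27) = 2.41×10^6 m/s.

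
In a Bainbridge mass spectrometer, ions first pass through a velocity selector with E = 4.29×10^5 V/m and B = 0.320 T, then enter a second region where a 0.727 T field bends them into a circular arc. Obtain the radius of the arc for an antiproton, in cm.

r ≈ 1.92 cm

The selector passes v = E/B = 4.29×10^5/0.320 = 1.34×10^6 m/s.
In the deflection region, r = mv/(qB₂) = (1.67×10^-27)(1.34×10^6) / [(1×1.60×10^-19)(0.727)] = 0.0192 m.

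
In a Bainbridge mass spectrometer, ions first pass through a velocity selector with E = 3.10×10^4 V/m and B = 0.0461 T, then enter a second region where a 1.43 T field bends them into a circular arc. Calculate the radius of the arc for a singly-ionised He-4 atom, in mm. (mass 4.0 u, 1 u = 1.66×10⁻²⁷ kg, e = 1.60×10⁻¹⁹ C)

r ≈ 19.5 mm

The selector passes v = E/B = 3.10×10^4/0.0461 = 6.72×10^5 m/s.
In the deflection region, r = mv/(qB₂) = (6.64×10^-27)(6.72×10^5) / [(1×1.60×10^-19)(1.43)] = 0.0195 m.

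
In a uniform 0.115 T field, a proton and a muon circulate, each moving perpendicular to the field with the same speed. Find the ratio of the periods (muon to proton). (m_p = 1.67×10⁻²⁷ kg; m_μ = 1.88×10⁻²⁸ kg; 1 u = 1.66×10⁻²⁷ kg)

ratio ≈ 0.113

T = 2πm/(qB) is independent of speed, so T₂/T₁ = (m₂/q₂)/(m₁/q₁).
T_{muon}/T_{proton} = (1.88×10^-28/1e) / (1.67×10^-27/1e) = 0.113.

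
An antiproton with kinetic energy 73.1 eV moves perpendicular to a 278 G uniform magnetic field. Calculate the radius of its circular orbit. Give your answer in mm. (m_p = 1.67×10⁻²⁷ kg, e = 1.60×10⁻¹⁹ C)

r ≈ 44.4 mm

Convert the energy: K = 73.1 eV = 1.17×10^-17 J.
v = √(2K/m) = √(2·1.17×10^-17/1.67×10^-27) = 1.18×10^5 m/s.
r = mv/(qB) = (1.67×10^-27)(1.18×10^5) / [(1×1.60×10^-19)(0.0278)] = 0.0444 m.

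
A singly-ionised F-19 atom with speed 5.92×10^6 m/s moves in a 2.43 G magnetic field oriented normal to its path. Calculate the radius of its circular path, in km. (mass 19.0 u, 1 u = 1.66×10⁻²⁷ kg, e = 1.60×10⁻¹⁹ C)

r ≈ 4.80 km

The magnetic force provides the centripetal force: qvB = mv²/r, so r = mv/(qB).
r = (3.15×10^-26 kg)(5.92×10^6 m/s) / [(1×1.60×10^-19 C)(2.43×10^-4 T)] = 4800 m.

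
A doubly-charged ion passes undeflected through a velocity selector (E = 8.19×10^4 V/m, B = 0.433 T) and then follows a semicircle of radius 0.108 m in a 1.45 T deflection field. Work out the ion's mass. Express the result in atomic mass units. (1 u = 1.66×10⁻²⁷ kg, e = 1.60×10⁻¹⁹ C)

v = E/B₁ = 1.89×10^5 m/s.
From r = mv/(qB₂), m = qB₂r/v = (2×1.60×10^-19)(1.45)(0.108) / (1.89×10^5) = 2.65×10^-25 kg.
In atomic mass units: m = 2.65×10^-25 / 1.66×10^-27 = 160 u.

m ≈ 160 u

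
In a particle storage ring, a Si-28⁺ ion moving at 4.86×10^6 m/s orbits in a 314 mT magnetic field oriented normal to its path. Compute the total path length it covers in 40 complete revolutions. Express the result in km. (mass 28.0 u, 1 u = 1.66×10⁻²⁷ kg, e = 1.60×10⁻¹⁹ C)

r = mv/(qB) = 4.50 m, so one revolution covers 2πr = 28.3 m.
In 40 revolutions: L = 40·2πr = 1130 m.

L ≈ 1.13 km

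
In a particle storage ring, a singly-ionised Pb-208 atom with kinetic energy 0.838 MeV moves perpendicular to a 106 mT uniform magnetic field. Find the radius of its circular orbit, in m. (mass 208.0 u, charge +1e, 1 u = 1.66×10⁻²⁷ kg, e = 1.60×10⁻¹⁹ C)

Convert the energy: K = 0.838 MeV = 1.34×10^-13 J.
v = √(2K/m) = √(2·1.34×10^-13/3.45×10^-25) = 8.81×10^5 m/s.
r = mv/(qB) = (3.45×10^-25)(8.81×10^5) / [(1×1.60×10^-19)(0.106)] = 17.9 m.

r ≈ 17.9 m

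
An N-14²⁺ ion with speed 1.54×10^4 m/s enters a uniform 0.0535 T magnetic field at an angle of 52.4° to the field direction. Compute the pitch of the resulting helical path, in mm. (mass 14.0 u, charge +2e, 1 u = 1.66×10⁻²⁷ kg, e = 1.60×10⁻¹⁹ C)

The velocity component along B is v∥ = v cos52.4° = 9400 m/s.
The cyclotron period T = 2πm/(qB) = 8.53×10^-6 s is set by m, q, B alone.
Pitch = v∥·T = (9400)(8.53×10^-6) = 0.0801 m.

pitch ≈ 80.1 mm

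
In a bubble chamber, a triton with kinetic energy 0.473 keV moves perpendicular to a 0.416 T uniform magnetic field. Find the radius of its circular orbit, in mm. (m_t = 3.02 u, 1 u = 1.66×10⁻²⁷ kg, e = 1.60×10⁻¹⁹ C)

r ≈ 13.1 mm

Convert the energy: K = 0.473 keV = 7.57×10^-17 J.
v = √(2K/m) = √(2·7.57×10^-17/5.01×10^-27) = 1.74×10^5 m/s.
r = mv/(qB) = (5.01×10^-27)(1.74×10^5) / [(1×1.60×10^-19)(0.416)] = 0.0131 m.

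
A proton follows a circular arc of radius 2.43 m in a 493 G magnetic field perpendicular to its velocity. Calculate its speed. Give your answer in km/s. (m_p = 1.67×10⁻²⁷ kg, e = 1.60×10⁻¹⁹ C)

v ≈ 11500 km/s

From qvB = mv²/r, v = qBr/m.
v = (1×1.60×10^-19)(0.0493)(2.43) / (1.67×10^-27) = 1.15×10^7 m/s.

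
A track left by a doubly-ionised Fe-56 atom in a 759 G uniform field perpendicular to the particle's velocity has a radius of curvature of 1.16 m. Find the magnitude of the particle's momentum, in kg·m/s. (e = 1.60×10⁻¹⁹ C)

Since qvB = mv²/r, the momentum p = mv = qBr.
p = (2×1.60×10^-19)(0.0759)(1.16) = 2.82×10^-20 kg·m/s.

p ≈ 2.82×10^-20 kg·m/s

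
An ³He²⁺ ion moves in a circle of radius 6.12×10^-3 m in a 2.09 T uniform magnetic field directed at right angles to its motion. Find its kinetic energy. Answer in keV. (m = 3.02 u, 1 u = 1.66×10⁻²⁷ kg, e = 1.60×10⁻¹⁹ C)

v = qBr/m = (2×1.60×10^-19)(2.09)(6.12×10^-3) / (5.01×10^-27) = 8.16×10^5 m/s.
K = ½mv² = 0.5·(5.01×10^-27)·(8.16×10^5)² = 1.67×10^-15 J = 10.4 keV.

K ≈ 10.4 keV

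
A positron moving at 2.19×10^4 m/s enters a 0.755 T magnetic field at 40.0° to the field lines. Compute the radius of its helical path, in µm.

Only the perpendicular component v⊥ = v sin40.0° = 1.41×10^4 m/s is bent by the field.
r = m v⊥ /(qB) = (9.11×10^-31)(1.41×10^4) / [(1×1.60×10^-19)(0.755)] = 1.06×10^-7 m.

r ≈ 0.106 µm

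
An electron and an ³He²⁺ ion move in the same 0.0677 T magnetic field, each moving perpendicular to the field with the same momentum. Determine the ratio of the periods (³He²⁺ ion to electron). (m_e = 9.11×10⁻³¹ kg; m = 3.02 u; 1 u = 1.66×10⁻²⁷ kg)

T = 2πm/(qB) is independent of speed, so T₂/T₁ = (m₂/q₂)/(m₁/q₁).
T_{³He²⁺ ion}/T_{electron} = (5.01×10^-27/2e) / (9.11×10^-31/1e) = 2750.

ratio ≈ 2750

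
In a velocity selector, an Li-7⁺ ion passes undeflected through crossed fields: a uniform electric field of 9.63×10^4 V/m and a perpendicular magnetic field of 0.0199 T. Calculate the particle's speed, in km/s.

For zero net force, qE = qvB, so v = E/B.
v = (9.63×10^4) / (0.0199) = 4.84×10^6 m/s.

v ≈ 4840 km/s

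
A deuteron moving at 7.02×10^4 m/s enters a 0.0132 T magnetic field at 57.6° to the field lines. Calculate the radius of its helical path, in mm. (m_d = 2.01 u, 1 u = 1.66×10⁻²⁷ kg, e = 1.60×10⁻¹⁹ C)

r ≈ 93.6 mm

Only the perpendicular component v⊥ = v sin57.6° = 5.93×10^4 m/s is bent by the field.
r = m v⊥ /(qB) = (3.34×10^-27)(5.93×10^4) / [(1×1.60×10^-19)(0.0132)] = 0.0936 m.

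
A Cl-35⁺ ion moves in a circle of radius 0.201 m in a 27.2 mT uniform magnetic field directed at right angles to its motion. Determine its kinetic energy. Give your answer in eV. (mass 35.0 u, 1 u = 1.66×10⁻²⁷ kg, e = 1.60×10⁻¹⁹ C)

v = qBr/m = (1×1.60×10^-19)(0.0272)(0.201) / (5.81×10^-26) = 1.51×10^4 m/s.
K = ½mv² = 0.5·(5.81×10^-26)·(1.51×10^4)² = 6.59×10^-18 J = 41.2 eV.

K ≈ 41.2 eV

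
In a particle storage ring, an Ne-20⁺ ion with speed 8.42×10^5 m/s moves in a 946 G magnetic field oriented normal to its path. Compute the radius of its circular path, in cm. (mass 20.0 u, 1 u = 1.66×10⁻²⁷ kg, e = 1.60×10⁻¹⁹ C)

The magnetic force provides the centripetal force: qvB = mv²/r, so r = mv/(qB).
r = (3.32×10^-26 kg)(8.42×10^5 m/s) / [(1×1.60×10^-19 C)(0.0946 T)] = 1.85 m.

r ≈ 185 cm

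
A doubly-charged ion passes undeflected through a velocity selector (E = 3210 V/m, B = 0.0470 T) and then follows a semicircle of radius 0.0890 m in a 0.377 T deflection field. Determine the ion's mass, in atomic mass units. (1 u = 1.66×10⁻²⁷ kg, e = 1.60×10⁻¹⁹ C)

m ≈ 94.7 u

v = E/B₁ = 6.83×10^4 m/s.
From r = mv/(qB₂), m = qB₂r/v = (2×1.60×10^-19)(0.377)(0.0890) / (6.83×10^4) = 1.57×10^-25 kg.
In atomic mass units: m = 1.57×10^-25 / 1.66×10^-27 = 94.7 u.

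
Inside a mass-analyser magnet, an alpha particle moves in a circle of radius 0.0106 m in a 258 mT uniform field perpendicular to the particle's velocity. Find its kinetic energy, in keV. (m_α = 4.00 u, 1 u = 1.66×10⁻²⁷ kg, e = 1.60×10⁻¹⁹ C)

K ≈ 0.360 keV

v = qBr/m = (2×1.60×10^-19)(0.258)(0.0106) / (6.64×10^-27) = 1.32×10^5 m/s.
K = ½mv² = 0.5·(6.64×10^-27)·(1.32×10^5)² = 5.77×10^-17 J = 0.360 keV.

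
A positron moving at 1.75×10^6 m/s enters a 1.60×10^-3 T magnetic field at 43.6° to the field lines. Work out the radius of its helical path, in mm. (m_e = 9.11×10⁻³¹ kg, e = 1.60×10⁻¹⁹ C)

r ≈ 4.29 mm

Only the perpendicular component v⊥ = v sin43.6° = 1.21×10^6 m/s is bent by the field.
r = m v⊥ /(qB) = (9.11×10^-31)(1.21×10^6) / [(1×1.60×10^-19)(1.60×10^-3)] = 4.29×10^-3 m.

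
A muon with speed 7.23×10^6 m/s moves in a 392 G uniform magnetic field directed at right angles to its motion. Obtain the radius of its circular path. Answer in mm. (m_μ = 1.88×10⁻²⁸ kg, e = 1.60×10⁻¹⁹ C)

The magnetic force provides the centripetal force: qvB = mv²/r, so r = mv/(qB).
r = (1.88×10^-28 kg)(7.23×10^6 m/s) / [(1×1.60×10^-19 C)(0.0392 T)] = 0.217 m.

r ≈ 217 mm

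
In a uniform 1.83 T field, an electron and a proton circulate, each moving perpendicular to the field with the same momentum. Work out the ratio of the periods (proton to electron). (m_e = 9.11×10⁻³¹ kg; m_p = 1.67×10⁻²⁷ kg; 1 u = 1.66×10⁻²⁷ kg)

ratio ≈ 1830

T = 2πm/(qB) is independent of speed, so T₂/T₁ = (m₂/q₂)/(m₁/q₁).
T_{proton}/T_{electron} = (1.67×10^-27/1e) / (9.11×10^-31/1e) = 1830.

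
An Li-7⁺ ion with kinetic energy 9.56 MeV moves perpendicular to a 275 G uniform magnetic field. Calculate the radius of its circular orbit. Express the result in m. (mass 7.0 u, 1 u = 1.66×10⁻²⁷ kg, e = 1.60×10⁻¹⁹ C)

Convert the energy: K = 9.56 MeV = 1.53×10^-12 J.
v = √(2K/m) = √(2·1.53×10^-12/1.16×10^-26) = 1.62×10^7 m/s.
r = mv/(qB) = (1.16×10^-26)(1.62×10^7) / [(1×1.60×10^-19)(0.0275)] = 42.9 m.

r ≈ 42.9 m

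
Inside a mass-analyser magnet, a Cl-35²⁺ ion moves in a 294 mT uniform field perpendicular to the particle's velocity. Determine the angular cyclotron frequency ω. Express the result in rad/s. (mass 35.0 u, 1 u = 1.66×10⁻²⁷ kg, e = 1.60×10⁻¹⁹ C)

ω ≈ 1.62×10^6 rad/s

ω = qB/m = (2×1.60×10^-19)(0.294) / (5.81×10^-26) = 1.62×10^6 rad/s.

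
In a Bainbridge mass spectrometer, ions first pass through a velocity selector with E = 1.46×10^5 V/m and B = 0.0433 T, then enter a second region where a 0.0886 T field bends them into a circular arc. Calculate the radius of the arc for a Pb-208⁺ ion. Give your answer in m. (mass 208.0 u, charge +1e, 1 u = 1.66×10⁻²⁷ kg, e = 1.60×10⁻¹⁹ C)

The selector passes v = E/B = 1.46×10^5/0.0433 = 3.37×10^6 m/s.
In the deflection region, r = mv/(qB₂) = (3.45×10^-25)(3.37×10^6) / [(1×1.60×10^-19)(0.0886)] = 82.1 m.

r ≈ 82.1 m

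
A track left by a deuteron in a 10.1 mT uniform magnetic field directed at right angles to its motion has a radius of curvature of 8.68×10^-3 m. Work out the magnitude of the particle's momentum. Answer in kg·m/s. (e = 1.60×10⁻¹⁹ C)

p ≈ 1.40×10^-23 kg·m/s

Since qvB = mv²/r, the momentum p = mv = qBr.
p = (1×1.60×10^-19)(0.0101)(8.68×10^-3) = 1.40×10^-23 kg·m/s.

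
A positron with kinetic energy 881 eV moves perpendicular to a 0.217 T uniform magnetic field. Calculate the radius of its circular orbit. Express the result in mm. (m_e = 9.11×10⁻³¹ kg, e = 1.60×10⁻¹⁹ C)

Convert the energy: K = 881 eV = 1.41×10^-16 J.
v = √(2K/m) = √(2·1.41×10^-16/9.11×10^-31) = 1.76×10^7 m/s.
r = mv/(qB) = (9.11×10^-31)(1.76×10^7) / [(1×1.60×10^-19)(0.217)] = 4.62×10^-4 m.

r ≈ 0.462 mm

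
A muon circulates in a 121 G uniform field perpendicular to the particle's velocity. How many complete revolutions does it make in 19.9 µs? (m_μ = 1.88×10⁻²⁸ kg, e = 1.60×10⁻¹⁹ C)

N = 32

T = 2πm/(qB) = 2π(1.88×10^-28) / [(1×1.60×10^-19)(0.0121)] = 6.1014×10^-7 s.
N = t/T = 1.99×10^-5 / 6.1014×10^-7 ≈ 32.62, so 32 complete revolutions.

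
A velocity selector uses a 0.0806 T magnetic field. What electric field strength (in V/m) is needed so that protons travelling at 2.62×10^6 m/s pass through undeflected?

qE = qvB ⇒ E = vB = (2.62×10^6)(0.0806) = 2.11×10^5 V/m.

E ≈ 2.11×10^5 V/m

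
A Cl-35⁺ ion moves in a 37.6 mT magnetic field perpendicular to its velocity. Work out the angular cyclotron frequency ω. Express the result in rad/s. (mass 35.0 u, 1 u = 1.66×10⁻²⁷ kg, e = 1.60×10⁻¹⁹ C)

ω = qB/m = (1×1.60×10^-19)(0.0376) / (5.81×10^-26) = 1.04×10^5 rad/s.

ω ≈ 1.04×10^5 rad/s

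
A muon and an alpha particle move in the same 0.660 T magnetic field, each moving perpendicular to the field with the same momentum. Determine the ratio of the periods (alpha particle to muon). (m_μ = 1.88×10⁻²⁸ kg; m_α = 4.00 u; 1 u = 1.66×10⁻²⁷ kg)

ratio ≈ 17.7

T = 2πm/(qB) is independent of speed, so T₂/T₁ = (m₂/q₂)/(m₁/q₁).
T_{alpha particle}/T_{muon} = (6.64×10^-27/2e) / (1.88×10^-28/1e) = 17.7.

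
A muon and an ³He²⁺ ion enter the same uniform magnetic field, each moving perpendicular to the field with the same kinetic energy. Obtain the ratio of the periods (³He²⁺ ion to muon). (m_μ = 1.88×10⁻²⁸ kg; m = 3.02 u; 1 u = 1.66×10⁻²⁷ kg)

T = 2πm/(qB) is independent of speed, so T₂/T₁ = (m₂/q₂)/(m₁/q₁).
T_{³He²⁺ ion}/T_{muon} = (5.01×10^-27/2e) / (1.88×10^-28/1e) = 13.3.

ratio ≈ 13.3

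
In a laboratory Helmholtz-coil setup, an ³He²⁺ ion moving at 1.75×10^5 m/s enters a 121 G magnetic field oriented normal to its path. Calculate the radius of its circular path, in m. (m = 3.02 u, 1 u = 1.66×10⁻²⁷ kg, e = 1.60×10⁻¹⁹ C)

r ≈ 0.227 m

The magnetic force provides the centripetal force: qvB = mv²/r, so r = mv/(qB).
r = (5.01×10^-27 kg)(1.75×10^5 m/s) / [(2×1.60×10^-19 C)(0.0121 T)] = 0.227 m.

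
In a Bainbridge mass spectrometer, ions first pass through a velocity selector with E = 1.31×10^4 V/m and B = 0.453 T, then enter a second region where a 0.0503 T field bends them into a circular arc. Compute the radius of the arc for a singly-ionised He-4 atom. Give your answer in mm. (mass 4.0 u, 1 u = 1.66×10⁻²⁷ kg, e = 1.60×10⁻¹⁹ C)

r ≈ 23.9 mm

The selector passes v = E/B = 1.31×10^4/0.453 = 2.89×10^4 m/s.
In the deflection region, r = mv/(qB₂) = (6.64×10^-27)(2.89×10^4) / [(1×1.60×10^-19)(0.0503)] = 0.0239 m.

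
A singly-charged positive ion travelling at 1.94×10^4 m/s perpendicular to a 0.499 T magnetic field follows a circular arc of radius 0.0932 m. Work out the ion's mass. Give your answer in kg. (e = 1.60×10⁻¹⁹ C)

m ≈ 3.84×10^-25 kg

qvB = mv²/r ⇒ m = qBr/v.
m = (1×1.60×10^-19)(0.499)(0.0932) / (1.94×10^4) = 3.84×10^-25 kg.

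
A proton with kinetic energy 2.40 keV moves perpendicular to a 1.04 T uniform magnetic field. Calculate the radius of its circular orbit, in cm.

r ≈ 0.681 cm

Convert the energy: K = 2.40 keV = 3.84×10^-16 J.
v = √(2K/m) = √(2·3.84×10^-16/1.67×10^-27) = 6.78×10^5 m/s.
r = mv/(qB) = (1.67×10^-27)(6.78×10^5) / [(1×1.60×10^-19)(1.04)] = 6.81×10^-3 m.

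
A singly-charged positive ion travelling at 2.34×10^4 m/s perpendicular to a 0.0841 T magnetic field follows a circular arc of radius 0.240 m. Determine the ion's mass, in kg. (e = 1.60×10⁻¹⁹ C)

qvB = mv²/r ⇒ m = qBr/v.
m = (1×1.60×10^-19)(0.0841)(0.240) / (2.34×10^4) = 1.38×10^-25 kg.

m ≈ 1.38×10^-25 kg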